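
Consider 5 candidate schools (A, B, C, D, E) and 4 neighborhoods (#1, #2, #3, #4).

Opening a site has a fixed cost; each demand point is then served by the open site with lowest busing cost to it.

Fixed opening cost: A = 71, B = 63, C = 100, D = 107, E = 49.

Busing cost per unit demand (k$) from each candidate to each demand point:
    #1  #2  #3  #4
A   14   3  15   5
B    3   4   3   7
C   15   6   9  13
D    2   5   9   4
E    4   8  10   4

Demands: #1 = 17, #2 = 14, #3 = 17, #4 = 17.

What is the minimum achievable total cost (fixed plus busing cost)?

338

Open {B, E}: assign each demand point to its cheapest open site.
  #1→B 17×3=51, #2→B 14×4=56, #3→B 17×3=51, #4→E 17×4=68
  busing cost 226, fixed 112 → total 338.
Compare {B}: busing cost 277 + fixed 63 = 340.
Compare {A, B}: busing cost 229 + fixed 134 = 363.
Compare {B, D}: busing cost 209 + fixed 170 = 379.
All other subsets cost ≥ 340. Minimum total cost: 338.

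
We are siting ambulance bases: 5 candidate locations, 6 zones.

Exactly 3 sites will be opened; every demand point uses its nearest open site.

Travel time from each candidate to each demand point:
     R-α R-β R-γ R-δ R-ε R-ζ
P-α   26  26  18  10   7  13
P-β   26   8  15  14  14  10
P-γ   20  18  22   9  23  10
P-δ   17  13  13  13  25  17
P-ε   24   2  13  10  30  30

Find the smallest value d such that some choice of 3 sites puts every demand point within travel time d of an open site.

17

Open {P-α, P-β, P-δ}.
  Farthest demand point is R-α at travel time 17 (to P-δ); all others are ≤ 17.
With {P-α, P-γ, P-δ} the worst case is 17.
With {P-α, P-δ, P-ε} the worst case is 17.
No size-3 selection achieves below 17.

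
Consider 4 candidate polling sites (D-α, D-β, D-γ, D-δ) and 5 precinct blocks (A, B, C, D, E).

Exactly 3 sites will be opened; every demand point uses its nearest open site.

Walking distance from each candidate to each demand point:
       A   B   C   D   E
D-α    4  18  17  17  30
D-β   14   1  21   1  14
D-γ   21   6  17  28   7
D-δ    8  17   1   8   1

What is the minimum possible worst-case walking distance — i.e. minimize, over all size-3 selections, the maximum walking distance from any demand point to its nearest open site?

4

Open {D-α, D-β, D-δ}.
  Farthest demand point is A at walking distance 4 (to D-α); all others are ≤ 4.
With {D-α, D-γ, D-δ} the worst case is 8.
With {D-β, D-γ, D-δ} the worst case is 8.
No size-3 selection achieves below 4.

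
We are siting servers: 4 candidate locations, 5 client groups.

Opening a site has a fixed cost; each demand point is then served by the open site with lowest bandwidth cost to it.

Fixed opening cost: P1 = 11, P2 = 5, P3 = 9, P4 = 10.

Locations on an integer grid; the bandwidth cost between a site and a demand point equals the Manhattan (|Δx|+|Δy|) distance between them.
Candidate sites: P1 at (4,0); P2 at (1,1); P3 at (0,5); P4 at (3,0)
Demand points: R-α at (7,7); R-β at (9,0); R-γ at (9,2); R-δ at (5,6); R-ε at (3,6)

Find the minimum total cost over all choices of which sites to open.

Open {P1}: assign each demand point to its cheapest open site.
  R-α→P1 10, R-β→P1 5, R-γ→P1 7, R-δ→P1 7, R-ε→P1 7
  bandwidth cost 36, fixed 11 → total 47.
Compare {P4}: bandwidth cost 39 + fixed 10 = 49.
Compare {P2}: bandwidth cost 46 + fixed 5 = 51.
Compare {P1, P3}: bandwidth cost 31 + fixed 20 = 51.
All other subsets cost ≥ 49. Minimum total cost: 47.

47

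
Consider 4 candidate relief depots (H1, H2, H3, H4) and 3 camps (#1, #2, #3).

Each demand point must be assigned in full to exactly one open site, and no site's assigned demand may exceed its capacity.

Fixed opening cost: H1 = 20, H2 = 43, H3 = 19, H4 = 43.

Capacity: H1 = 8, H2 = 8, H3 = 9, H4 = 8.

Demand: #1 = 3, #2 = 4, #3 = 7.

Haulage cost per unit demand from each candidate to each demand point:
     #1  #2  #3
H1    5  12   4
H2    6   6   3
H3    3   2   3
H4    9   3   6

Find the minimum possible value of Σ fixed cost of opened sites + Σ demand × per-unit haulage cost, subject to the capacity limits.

84

Open {H1, H3}; cheapest assignment that respects the capacities:
  H1 (cap 8, load 7): #3 — cost 7×4 = 28
  H3 (cap 9, load 7): #1, #2 — cost 3×3 + 4×2 = 17
  Shipping 45, fixed 39 → total 84.
  Any other capacity-feasible assignment to {H1, H3} ships for at least 45.
Compare {H2, H3}: its best feasible assignment gives total 100.
Compare {H1, H2, H3}: its best feasible assignment gives total 120.
Every other set of open sites that can feasibly serve all demand totals ≥ 100 even under its best assignment. Minimum: 84.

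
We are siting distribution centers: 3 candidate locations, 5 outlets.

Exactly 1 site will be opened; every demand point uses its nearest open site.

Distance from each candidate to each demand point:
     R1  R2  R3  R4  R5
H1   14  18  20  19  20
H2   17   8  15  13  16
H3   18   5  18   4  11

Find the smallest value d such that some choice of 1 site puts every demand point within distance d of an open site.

17

Open {H2}.
  Farthest demand point is R1 at distance 17 (to H2); all others are ≤ 17.
With {H3} the worst case is 18.
With {H1} the worst case is 20.
No size-1 selection achieves below 17.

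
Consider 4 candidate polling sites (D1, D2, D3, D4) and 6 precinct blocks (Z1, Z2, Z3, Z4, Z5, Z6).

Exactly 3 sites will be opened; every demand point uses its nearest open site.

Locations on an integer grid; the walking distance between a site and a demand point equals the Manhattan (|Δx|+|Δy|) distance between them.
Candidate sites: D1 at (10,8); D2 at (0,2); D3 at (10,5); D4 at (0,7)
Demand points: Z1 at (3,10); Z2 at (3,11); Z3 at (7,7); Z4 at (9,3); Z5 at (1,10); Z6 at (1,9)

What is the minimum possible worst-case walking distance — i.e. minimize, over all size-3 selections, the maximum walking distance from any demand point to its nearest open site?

7

Open {D1, D2, D4}.
  Farthest demand point is Z2 at walking distance 7 (to D4); all others are ≤ 7.
With {D1, D3, D4} the worst case is 7.
With {D2, D3, D4} the worst case is 7.
No size-3 selection achieves below 7.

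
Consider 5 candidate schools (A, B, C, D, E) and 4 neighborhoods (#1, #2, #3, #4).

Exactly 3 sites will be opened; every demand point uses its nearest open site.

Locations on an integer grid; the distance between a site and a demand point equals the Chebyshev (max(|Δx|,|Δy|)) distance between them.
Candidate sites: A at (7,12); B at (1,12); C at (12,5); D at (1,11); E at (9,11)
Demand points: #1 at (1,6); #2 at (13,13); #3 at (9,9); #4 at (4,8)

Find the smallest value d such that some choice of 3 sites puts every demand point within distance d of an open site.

5

Open {A, D, E}.
  Farthest demand point is #1 at distance 5 (to D); all others are ≤ 5.
With {B, D, E} the worst case is 5.
With {C, D, E} the worst case is 5.
No size-3 selection achieves below 5.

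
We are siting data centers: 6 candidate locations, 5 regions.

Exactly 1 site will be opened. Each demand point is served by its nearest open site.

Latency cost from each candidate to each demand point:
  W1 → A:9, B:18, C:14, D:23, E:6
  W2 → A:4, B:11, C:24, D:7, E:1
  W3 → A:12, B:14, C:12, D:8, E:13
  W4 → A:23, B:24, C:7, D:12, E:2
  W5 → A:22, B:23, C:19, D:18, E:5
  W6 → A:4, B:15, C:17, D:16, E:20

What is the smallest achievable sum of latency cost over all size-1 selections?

47

Open {W2}.
  A→W2 4, B→W2 11, C→W2 24, D→W2 7, E→W2 1  ⇒ total 47.
Compare {W3}: total 59.
Compare {W4}: total 68.
No size-1 selection does better; minimum is 47.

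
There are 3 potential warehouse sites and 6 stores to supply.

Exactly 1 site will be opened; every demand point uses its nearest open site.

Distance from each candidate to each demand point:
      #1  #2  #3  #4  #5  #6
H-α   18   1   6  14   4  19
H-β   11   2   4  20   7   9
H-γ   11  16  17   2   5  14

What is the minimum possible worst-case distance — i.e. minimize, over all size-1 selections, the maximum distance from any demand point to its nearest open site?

17

Open {H-γ}.
  Farthest demand point is #3 at distance 17 (to H-γ); all others are ≤ 17.
With {H-α} the worst case is 19.
With {H-β} the worst case is 20.
No size-1 selection achieves below 17.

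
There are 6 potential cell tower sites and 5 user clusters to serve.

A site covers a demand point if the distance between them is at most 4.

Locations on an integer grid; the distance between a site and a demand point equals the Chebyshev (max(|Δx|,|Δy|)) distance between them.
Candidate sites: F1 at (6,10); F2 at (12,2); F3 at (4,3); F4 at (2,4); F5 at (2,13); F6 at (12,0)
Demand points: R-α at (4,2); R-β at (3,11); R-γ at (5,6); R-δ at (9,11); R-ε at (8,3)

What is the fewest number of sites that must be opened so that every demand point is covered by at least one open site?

2

Coverage sets (demand points within 4 of each site):
  F1: {R-β, R-γ, R-δ}
  F2: {R-ε}
  F3: {R-α, R-γ, R-ε}
  F4: {R-α, R-γ}
  F5: {R-β}
  F6: {R-ε}
No single site covers all 5 demand points.
But {F1, F3} covers everything, so the minimum is 2.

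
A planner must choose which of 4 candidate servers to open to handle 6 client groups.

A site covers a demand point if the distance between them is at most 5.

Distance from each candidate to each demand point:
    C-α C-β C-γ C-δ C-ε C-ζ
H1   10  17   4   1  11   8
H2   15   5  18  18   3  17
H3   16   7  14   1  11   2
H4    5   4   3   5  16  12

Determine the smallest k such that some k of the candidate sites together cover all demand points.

Coverage sets (demand points within 5 of each site):
  H1: {C-γ, C-δ}
  H2: {C-β, C-ε}
  H3: {C-δ, C-ζ}
  H4: {C-α, C-β, C-γ, C-δ}
No 2 sites suffice: every size-2 union leaves at least one demand point uncovered.
But {H2, H3, H4} covers everything, so the minimum is 3.

3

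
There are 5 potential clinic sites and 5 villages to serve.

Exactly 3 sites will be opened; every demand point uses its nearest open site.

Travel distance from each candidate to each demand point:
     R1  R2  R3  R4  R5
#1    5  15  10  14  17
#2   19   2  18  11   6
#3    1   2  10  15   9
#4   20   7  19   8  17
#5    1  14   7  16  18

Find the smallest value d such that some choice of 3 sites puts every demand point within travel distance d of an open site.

Open {#2, #4, #5}.
  Farthest demand point is R4 at travel distance 8 (to #4); all others are ≤ 8.
With {#3, #4, #5} the worst case is 9.
With {#1, #2, #4} the worst case is 10.
No size-3 selection achieves below 8.

8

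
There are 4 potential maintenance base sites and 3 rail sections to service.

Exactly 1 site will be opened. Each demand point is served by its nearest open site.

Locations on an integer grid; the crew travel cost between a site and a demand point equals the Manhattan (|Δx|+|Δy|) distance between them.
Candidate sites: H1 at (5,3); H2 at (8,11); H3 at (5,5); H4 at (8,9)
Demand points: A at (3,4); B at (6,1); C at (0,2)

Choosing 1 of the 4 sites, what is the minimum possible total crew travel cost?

12

Open {H1}.
  A→H1 3, B→H1 3, C→H1 6  ⇒ total 12.
Compare {H3}: total 16.
Compare {H4}: total 35.
No size-1 selection does better; minimum is 12.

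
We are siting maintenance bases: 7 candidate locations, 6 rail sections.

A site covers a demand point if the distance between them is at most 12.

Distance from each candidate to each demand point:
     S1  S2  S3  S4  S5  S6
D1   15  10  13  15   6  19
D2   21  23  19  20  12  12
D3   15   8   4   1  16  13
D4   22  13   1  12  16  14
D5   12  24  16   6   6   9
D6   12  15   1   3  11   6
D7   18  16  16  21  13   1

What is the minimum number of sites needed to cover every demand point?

2

Coverage sets (demand points within 12 of each site):
  D1: {S2, S5}
  D2: {S5, S6}
  D3: {S2, S3, S4}
  D4: {S3, S4}
  D5: {S1, S4, S5, S6}
  D6: {S1, S3, S4, S5, S6}
  D7: {S6}
No single site covers all 6 demand points.
But {D1, D6} covers everything, so the minimum is 2.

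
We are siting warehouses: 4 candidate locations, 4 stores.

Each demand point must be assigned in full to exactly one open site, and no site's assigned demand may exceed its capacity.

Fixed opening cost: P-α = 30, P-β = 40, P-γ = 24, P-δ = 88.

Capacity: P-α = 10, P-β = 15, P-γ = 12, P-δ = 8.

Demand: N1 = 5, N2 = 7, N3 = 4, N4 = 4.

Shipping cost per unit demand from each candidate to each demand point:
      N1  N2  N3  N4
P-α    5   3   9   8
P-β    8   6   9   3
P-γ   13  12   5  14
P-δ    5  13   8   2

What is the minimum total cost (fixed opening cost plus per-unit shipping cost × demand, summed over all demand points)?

179

Open {P-α, P-β}; cheapest assignment that respects the capacities:
  P-α (cap 10, load 7): N2 — cost 7×3 = 21
  P-β (cap 15, load 13): N1, N3, N4 — cost 5×8 + 4×9 + 4×3 = 88
  Shipping 109, fixed 70 → total 179.
  Any other capacity-feasible assignment to {P-α, P-β} ships for at least 109.
Compare {P-α, P-β, P-γ}: its best feasible assignment gives total 187.
Compare {P-β, P-γ}: its best feasible assignment gives total 203.
Every other set of open sites that can feasibly serve all demand totals ≥ 187 even under its best assignment. Minimum: 179.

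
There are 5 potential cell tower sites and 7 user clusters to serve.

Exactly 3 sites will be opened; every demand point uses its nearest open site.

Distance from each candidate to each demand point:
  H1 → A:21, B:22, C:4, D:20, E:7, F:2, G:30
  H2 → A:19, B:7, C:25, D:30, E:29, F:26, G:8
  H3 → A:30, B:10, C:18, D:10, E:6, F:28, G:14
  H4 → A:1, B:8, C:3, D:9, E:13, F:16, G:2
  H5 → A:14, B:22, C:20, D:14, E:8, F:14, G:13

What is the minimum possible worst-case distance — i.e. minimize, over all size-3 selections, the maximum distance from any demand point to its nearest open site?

9

Open {H1, H2, H4}.
  Farthest demand point is D at distance 9 (to H4); all others are ≤ 9.
With {H1, H3, H4} the worst case is 9.
With {H1, H4, H5} the worst case is 9.
No size-3 selection achieves below 9.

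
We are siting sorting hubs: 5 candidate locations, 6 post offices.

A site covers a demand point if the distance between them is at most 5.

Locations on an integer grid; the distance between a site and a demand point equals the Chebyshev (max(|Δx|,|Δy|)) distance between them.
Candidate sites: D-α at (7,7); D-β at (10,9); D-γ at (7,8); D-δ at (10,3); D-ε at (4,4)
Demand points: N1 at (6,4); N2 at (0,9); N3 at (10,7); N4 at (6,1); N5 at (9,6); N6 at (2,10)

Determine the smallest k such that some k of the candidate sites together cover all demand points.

Coverage sets (demand points within 5 of each site):
  D-α: {N1, N3, N5, N6}
  D-β: {N1, N3, N5}
  D-γ: {N1, N3, N5, N6}
  D-δ: {N1, N3, N4, N5}
  D-ε: {N1, N2, N4, N5}
No single site covers all 6 demand points.
But {D-α, D-ε} covers everything, so the minimum is 2.

2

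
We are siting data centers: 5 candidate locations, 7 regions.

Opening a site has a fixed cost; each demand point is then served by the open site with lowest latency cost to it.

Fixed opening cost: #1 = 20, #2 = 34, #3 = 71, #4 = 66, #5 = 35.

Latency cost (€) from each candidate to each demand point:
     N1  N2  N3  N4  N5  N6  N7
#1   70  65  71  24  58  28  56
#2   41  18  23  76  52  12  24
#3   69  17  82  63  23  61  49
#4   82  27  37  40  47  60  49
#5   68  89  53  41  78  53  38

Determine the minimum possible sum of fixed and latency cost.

Open {#1, #2}: assign each demand point to its cheapest open site.
  N1→#2 41, N2→#2 18, N3→#2 23, N4→#1 24, N5→#2 52, N6→#2 12, N7→#2 24
  latency cost 194, fixed 54 → total 248.
Compare {#2}: latency cost 246 + fixed 34 = 280.
Compare {#2, #5}: latency cost 211 + fixed 69 = 280.
Compare {#1, #2, #5}: latency cost 194 + fixed 89 = 283.
All other subsets cost ≥ 280. Minimum total cost: 248.

248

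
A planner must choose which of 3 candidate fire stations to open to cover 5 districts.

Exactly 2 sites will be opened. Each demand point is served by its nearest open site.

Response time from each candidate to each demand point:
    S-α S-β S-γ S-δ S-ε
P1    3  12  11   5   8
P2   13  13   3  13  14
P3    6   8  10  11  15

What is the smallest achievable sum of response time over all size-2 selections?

31

Open {P1, P2}.
  S-α→P1 3, S-β→P1 12, S-γ→P2 3, S-δ→P1 5, S-ε→P1 8  ⇒ total 31.
Compare {P1, P3}: total 34.
Compare {P2, P3}: total 42.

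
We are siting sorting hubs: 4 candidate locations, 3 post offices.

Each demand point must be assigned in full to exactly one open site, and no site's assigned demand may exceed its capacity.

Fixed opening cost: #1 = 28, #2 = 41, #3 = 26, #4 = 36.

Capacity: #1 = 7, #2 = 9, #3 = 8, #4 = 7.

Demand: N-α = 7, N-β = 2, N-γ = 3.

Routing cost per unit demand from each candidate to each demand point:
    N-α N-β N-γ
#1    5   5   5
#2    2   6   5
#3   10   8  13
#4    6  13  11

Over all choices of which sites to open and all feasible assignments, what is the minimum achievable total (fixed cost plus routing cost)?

108

Open {#1, #2}; cheapest assignment that respects the capacities:
  #1 (cap 7, load 5): N-β, N-γ — cost 2×5 + 3×5 = 25
  #2 (cap 9, load 7): N-α — cost 7×2 = 14
  Shipping 39, fixed 69 → total 108.
  Any other capacity-feasible assignment to {#1, #2} ships for at least 39.
Compare {#1, #4}: its best feasible assignment gives total 131.
Compare {#2, #3}: its best feasible assignment gives total 132.
Every other set of open sites that can feasibly serve all demand totals ≥ 131 even under its best assignment. Minimum: 108.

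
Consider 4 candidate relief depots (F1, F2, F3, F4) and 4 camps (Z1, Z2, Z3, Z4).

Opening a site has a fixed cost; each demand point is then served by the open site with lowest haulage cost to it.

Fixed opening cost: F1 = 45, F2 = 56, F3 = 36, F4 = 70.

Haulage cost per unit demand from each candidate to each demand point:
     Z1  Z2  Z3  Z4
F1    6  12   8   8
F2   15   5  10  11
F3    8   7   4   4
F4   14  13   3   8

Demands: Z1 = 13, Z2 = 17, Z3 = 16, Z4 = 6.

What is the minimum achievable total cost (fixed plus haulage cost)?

347

Open {F3}: assign each demand point to its cheapest open site.
  Z1→F3 13×8=104, Z2→F3 17×7=119, Z3→F3 16×4=64, Z4→F3 6×4=24
  haulage cost 311, fixed 36 → total 347.
Compare {F1, F3}: haulage cost 285 + fixed 81 = 366.
Compare {F2, F3}: haulage cost 277 + fixed 92 = 369.
Compare {F1, F2, F3}: haulage cost 251 + fixed 137 = 388.
All other subsets cost ≥ 366. Minimum total cost: 347.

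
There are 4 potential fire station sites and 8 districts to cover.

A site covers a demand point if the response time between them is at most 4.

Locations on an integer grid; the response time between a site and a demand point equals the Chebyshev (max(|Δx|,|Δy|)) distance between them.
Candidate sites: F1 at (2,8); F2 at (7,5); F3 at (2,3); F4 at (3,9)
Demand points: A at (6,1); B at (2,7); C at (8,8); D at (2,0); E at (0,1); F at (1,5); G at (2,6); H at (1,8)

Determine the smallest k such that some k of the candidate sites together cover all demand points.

3

Coverage sets (demand points within 4 of each site):
  F1: {B, F, G, H}
  F2: {A, C}
  F3: {A, B, D, E, F, G}
  F4: {B, F, G, H}
No 2 sites suffice: every size-2 union leaves at least one demand point uncovered.
But {F1, F2, F3} covers everything, so the minimum is 3.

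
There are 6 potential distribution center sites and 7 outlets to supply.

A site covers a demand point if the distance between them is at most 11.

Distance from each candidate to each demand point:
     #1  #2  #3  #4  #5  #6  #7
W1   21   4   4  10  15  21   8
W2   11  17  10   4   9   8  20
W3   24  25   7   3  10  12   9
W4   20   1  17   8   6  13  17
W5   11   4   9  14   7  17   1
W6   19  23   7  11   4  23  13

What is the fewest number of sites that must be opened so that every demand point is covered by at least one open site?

Coverage sets (demand points within 11 of each site):
  W1: {#2, #3, #4, #7}
  W2: {#1, #3, #4, #5, #6}
  W3: {#3, #4, #5, #7}
  W4: {#2, #4, #5}
  W5: {#1, #2, #3, #5, #7}
  W6: {#3, #4, #5}
No single site covers all 7 demand points.
But {W1, W2} covers everything, so the minimum is 2.

2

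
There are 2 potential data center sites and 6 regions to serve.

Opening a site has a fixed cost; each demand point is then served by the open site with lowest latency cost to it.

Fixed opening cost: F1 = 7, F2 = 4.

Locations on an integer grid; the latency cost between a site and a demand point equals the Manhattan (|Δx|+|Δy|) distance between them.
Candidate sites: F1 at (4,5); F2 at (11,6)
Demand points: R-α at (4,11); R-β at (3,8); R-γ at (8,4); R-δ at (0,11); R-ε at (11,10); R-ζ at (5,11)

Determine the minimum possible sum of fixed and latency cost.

47

Open {F1, F2}: assign each demand point to its cheapest open site.
  R-α→F1 6, R-β→F1 4, R-γ→F1 5, R-δ→F1 10, R-ε→F2 4, R-ζ→F1 7
  latency cost 36, fixed 11 → total 47.
Compare {F1}: latency cost 44 + fixed 7 = 51.
Compare {F2}: latency cost 58 + fixed 4 = 62.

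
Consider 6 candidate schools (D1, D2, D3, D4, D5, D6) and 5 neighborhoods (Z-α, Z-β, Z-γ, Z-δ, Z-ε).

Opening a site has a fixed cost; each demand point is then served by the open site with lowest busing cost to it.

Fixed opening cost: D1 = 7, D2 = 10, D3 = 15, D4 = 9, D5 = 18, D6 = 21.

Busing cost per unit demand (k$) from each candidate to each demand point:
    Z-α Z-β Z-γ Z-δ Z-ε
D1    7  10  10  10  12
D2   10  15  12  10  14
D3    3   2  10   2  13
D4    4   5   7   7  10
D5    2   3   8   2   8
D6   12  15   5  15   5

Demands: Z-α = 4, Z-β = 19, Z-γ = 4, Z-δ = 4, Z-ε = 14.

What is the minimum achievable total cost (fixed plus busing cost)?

Open {D3, D6}: assign each demand point to its cheapest open site.
  Z-α→D3 4×3=12, Z-β→D3 19×2=38, Z-γ→D6 4×5=20, Z-δ→D3 4×2=8, Z-ε→D6 14×5=70
  busing cost 148, fixed 36 → total 184.
Compare {D1, D3, D6}: busing cost 148 + fixed 43 = 191.
Compare {D3, D4, D6}: busing cost 148 + fixed 45 = 193.
Compare {D2, D3, D6}: busing cost 148 + fixed 46 = 194.
All other subsets cost ≥ 191. Minimum total cost: 184.

184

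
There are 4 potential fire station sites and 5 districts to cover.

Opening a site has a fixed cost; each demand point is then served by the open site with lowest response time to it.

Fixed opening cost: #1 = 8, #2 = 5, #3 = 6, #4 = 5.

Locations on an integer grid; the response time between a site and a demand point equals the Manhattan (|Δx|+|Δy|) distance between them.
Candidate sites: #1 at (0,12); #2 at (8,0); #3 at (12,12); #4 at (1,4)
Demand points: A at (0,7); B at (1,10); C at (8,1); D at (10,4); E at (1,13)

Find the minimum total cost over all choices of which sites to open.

30

Open {#1, #2}: assign each demand point to its cheapest open site.
  A→#1 5, B→#1 3, C→#2 1, D→#2 6, E→#1 2
  response time 17, fixed 13 → total 30.
Compare {#1, #2, #4}: response time 16 + fixed 18 = 34.
Compare {#2, #4}: response time 26 + fixed 10 = 36.
Compare {#1, #2, #3}: response time 17 + fixed 19 = 36.
All other subsets cost ≥ 34. Minimum total cost: 30.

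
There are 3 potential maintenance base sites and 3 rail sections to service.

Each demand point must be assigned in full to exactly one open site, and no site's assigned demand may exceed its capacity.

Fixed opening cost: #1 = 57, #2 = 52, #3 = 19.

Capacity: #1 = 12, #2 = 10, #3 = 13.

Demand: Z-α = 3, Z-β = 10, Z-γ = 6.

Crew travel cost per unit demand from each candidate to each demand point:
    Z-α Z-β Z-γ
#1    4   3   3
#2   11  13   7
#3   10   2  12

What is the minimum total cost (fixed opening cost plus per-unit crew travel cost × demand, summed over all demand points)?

126

Open {#1, #3}; cheapest assignment that respects the capacities:
  #1 (cap 12, load 9): Z-α, Z-γ — cost 3×4 + 6×3 = 30
  #3 (cap 13, load 10): Z-β — cost 10×2 = 20
  Shipping 50, fixed 76 → total 126.
  Any other capacity-feasible assignment to {#1, #3} ships for at least 50.
Compare {#2, #3}: its best feasible assignment gives total 163.
Compare {#1, #2, #3}: its best feasible assignment gives total 178.
Every other set of open sites that can feasibly serve all demand totals ≥ 163 even under its best assignment. Minimum: 126.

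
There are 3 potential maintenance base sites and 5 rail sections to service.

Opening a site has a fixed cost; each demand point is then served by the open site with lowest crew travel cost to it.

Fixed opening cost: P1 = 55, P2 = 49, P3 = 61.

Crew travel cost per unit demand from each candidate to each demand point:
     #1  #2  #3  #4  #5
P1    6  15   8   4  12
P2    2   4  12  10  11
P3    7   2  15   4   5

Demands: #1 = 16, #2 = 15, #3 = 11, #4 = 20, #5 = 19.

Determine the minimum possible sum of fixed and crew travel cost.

479

Open {P2, P3}: assign each demand point to its cheapest open site.
  #1→P2 16×2=32, #2→P3 15×2=30, #3→P2 11×12=132, #4→P3 20×4=80, #5→P3 19×5=95
  crew travel cost 369, fixed 110 → total 479.
Compare {P1, P2, P3}: crew travel cost 325 + fixed 165 = 490.
Compare {P1, P3}: crew travel cost 389 + fixed 116 = 505.
Compare {P3}: crew travel cost 482 + fixed 61 = 543.
All other subsets cost ≥ 490. Minimum total cost: 479.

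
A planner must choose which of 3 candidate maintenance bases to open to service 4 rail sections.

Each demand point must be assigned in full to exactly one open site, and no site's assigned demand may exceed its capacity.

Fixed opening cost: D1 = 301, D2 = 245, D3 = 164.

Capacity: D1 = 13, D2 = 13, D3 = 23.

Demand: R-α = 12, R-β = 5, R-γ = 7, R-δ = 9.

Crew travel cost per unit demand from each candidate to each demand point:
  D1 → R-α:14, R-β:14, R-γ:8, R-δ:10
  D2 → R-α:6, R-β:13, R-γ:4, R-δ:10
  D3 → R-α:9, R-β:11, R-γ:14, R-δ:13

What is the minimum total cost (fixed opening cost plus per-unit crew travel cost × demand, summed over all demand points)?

Open {D2, D3}; cheapest assignment that respects the capacities:
  D2 (cap 13, load 12): R-β, R-γ — cost 5×13 + 7×4 = 93
  D3 (cap 23, load 21): R-α, R-δ — cost 12×9 + 9×13 = 225
  Shipping 318, fixed 409 → total 727.
  Any other capacity-feasible assignment to {D2, D3} ships for at least 318.
Compare {D1, D3}: its best feasible assignment gives total 816.
Compare {D1, D2, D3}: its best feasible assignment gives total 991.
Every other set of open sites that can feasibly serve all demand totals ≥ 816 even under its best assignment. Minimum: 727.

727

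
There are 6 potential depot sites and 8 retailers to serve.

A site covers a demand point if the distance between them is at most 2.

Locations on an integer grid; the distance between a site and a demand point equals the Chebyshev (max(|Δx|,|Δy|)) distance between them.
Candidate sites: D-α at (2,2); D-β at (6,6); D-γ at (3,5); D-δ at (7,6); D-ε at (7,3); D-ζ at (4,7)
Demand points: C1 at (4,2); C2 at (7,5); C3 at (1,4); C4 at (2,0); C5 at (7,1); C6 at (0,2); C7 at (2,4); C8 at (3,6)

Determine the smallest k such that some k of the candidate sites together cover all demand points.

3

Coverage sets (demand points within 2 of each site):
  D-α: {C1, C3, C4, C6, C7}
  D-β: {C2}
  D-γ: {C3, C7, C8}
  D-δ: {C2}
  D-ε: {C2, C5}
  D-ζ: {C8}
No 2 sites suffice: every size-2 union leaves at least one demand point uncovered.
But {D-α, D-γ, D-ε} covers everything, so the minimum is 3.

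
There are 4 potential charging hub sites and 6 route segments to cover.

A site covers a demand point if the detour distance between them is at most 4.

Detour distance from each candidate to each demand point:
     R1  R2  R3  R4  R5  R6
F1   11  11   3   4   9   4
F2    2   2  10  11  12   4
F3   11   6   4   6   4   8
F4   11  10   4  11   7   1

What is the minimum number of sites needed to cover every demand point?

3

Coverage sets (demand points within 4 of each site):
  F1: {R3, R4, R6}
  F2: {R1, R2, R6}
  F3: {R3, R5}
  F4: {R3, R6}
No 2 sites suffice: every size-2 union leaves at least one demand point uncovered.
But {F1, F2, F3} covers everything, so the minimum is 3.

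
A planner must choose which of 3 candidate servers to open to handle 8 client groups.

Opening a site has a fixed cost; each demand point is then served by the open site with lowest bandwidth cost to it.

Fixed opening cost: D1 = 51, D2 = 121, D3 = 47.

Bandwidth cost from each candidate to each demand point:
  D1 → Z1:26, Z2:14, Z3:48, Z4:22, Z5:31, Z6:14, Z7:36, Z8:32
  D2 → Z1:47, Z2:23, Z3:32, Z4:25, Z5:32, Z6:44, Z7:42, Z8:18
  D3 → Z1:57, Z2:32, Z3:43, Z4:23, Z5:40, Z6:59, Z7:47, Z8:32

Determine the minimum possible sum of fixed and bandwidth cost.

Open {D1}: assign each demand point to its cheapest open site.
  Z1→D1 26, Z2→D1 14, Z3→D1 48, Z4→D1 22, Z5→D1 31, Z6→D1 14, Z7→D1 36, Z8→D1 32
  bandwidth cost 223, fixed 51 → total 274.
Compare {D1, D3}: bandwidth cost 218 + fixed 98 = 316.
Compare {D1, D2}: bandwidth cost 193 + fixed 172 = 365.
Compare {D3}: bandwidth cost 333 + fixed 47 = 380.
All other subsets cost ≥ 316. Minimum total cost: 274.

274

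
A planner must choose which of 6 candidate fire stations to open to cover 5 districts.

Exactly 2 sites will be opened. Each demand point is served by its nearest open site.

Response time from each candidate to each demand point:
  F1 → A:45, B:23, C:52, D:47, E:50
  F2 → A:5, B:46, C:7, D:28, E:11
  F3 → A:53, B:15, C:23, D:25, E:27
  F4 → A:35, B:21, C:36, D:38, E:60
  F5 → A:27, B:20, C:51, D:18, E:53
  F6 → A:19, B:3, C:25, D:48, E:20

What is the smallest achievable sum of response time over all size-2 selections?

54

Open {F2, F6}.
  A→F2 5, B→F6 3, C→F2 7, D→F2 28, E→F2 11  ⇒ total 54.
Compare {F2, F5}: total 61.
Compare {F2, F3}: total 63.
No size-2 selection does better; minimum is 54.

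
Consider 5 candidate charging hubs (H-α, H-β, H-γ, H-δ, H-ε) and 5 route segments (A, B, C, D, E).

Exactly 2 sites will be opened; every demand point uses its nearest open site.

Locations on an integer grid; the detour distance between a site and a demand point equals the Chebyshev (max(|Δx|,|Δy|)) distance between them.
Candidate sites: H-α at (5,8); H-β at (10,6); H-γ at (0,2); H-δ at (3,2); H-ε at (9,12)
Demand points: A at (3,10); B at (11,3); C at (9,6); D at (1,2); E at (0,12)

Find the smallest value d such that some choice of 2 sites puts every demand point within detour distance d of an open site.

Open {H-α, H-β}.
  Farthest demand point is D at detour distance 6 (to H-α); all others are ≤ 6.
With {H-α, H-γ} the worst case is 6.
With {H-α, H-δ} the worst case is 6.
No size-2 selection achieves below 6.

6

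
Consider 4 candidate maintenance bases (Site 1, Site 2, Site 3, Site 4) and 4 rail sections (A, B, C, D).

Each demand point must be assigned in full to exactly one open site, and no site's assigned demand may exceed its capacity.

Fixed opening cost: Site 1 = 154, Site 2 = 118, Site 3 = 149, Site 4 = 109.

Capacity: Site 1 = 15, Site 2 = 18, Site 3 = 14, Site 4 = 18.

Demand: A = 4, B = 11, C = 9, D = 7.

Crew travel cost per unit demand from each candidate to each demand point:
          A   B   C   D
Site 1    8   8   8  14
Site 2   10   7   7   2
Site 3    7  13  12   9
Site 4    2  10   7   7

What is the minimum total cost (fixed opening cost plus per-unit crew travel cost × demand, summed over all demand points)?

Open {Site 2, Site 4}; cheapest assignment that respects the capacities:
  Site 2 (cap 18, load 18): B, D — cost 11×7 + 7×2 = 91
  Site 4 (cap 18, load 13): A, C — cost 4×2 + 9×7 = 71
  Shipping 162, fixed 227 → total 389.
  Any other capacity-feasible assignment to {Site 2, Site 4} ships for at least 162.
Compare {Site 1, Site 2}: its best feasible assignment gives total 467.
Compare {Site 2, Site 3}: its best feasible assignment gives total 494.
Every other set of open sites that can feasibly serve all demand totals ≥ 467 even under its best assignment. Minimum: 389.

389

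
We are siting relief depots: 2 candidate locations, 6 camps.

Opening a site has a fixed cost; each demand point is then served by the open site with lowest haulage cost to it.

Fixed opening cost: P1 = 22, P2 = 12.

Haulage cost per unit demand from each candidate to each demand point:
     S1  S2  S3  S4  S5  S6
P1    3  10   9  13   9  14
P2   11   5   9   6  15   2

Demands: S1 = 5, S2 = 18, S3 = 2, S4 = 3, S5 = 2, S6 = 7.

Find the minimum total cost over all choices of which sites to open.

207

Open {P1, P2}: assign each demand point to its cheapest open site.
  S1→P1 5×3=15, S2→P2 18×5=90, S3→P1 2×9=18, S4→P2 3×6=18, S5→P1 2×9=18, S6→P2 7×2=14
  haulage cost 173, fixed 34 → total 207.
Compare {P2}: haulage cost 225 + fixed 12 = 237.
Compare {P1}: haulage cost 368 + fixed 22 = 390.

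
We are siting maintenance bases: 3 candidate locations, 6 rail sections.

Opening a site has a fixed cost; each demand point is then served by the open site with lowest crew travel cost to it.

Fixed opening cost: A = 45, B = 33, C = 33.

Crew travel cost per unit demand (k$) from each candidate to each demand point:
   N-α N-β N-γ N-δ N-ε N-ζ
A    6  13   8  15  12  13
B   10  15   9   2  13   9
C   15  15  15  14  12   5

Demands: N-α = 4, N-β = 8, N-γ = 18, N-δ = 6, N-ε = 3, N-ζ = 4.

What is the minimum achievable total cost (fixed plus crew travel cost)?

Open {A, B}: assign each demand point to its cheapest open site.
  N-α→A 4×6=24, N-β→A 8×13=104, N-γ→A 18×8=144, N-δ→B 6×2=12, N-ε→A 3×12=36, N-ζ→B 4×9=36
  crew travel cost 356, fixed 78 → total 434.
Compare {B}: crew travel cost 409 + fixed 33 = 442.
Compare {A, B, C}: crew travel cost 340 + fixed 111 = 451.
Compare {B, C}: crew travel cost 390 + fixed 66 = 456.
All other subsets cost ≥ 442. Minimum total cost: 434.

434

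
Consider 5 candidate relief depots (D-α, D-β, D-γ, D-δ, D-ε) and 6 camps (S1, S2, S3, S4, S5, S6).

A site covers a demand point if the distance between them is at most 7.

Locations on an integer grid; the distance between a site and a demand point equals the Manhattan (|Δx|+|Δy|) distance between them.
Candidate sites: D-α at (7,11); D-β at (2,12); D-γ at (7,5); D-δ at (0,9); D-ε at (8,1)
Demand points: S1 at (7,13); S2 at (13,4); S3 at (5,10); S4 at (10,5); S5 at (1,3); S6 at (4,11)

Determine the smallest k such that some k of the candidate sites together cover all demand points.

3

Coverage sets (demand points within 7 of each site):
  D-α: {S1, S3, S6}
  D-β: {S1, S3, S6}
  D-γ: {S2, S3, S4}
  D-δ: {S3, S5, S6}
  D-ε: {S4}
No 2 sites suffice: every size-2 union leaves at least one demand point uncovered.
But {D-α, D-γ, D-δ} covers everything, so the minimum is 3.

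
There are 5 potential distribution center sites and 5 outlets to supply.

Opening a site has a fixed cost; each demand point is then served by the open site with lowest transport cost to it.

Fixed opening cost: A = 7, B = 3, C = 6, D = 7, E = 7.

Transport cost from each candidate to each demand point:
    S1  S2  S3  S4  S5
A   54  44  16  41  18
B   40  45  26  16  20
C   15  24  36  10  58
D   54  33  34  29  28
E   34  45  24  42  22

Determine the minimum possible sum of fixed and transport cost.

96

Open {A, C}: assign each demand point to its cheapest open site.
  S1→C 15, S2→C 24, S3→A 16, S4→C 10, S5→A 18
  transport cost 83, fixed 13 → total 96.
Compare {A, B, C}: transport cost 83 + fixed 16 = 99.
Compare {A, C, D}: transport cost 83 + fixed 20 = 103.
Compare {A, C, E}: transport cost 83 + fixed 20 = 103.
All other subsets cost ≥ 99. Minimum total cost: 96.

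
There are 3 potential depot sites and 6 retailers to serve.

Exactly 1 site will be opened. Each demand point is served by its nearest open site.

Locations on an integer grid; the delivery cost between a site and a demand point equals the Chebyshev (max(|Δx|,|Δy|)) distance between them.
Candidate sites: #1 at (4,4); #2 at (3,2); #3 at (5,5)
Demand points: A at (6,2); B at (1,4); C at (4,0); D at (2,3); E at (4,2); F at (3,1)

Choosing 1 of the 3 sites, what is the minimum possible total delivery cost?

Open {#2}.
  A→#2 3, B→#2 2, C→#2 2, D→#2 1, E→#2 1, F→#2 1  ⇒ total 10.
Compare {#1}: total 16.
Compare {#3}: total 22.

10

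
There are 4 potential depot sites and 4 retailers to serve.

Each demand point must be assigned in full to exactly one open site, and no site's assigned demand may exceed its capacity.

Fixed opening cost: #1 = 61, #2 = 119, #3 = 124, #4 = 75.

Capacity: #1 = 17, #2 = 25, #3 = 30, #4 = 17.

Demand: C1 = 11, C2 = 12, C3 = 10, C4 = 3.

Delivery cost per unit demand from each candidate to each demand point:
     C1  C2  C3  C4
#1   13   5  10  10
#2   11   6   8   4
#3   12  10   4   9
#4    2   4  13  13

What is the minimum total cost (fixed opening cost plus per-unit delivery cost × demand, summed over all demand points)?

380

Open {#2, #4}; cheapest assignment that respects the capacities:
  #2 (cap 25, load 25): C2, C3, C4 — cost 12×6 + 10×8 + 3×4 = 164
  #4 (cap 17, load 11): C1 — cost 11×2 = 22
  Shipping 186, fixed 194 → total 380.
  Any other capacity-feasible assignment to {#2, #4} ships for at least 186.
Compare {#3, #4}: its best feasible assignment gives total 408.
Compare {#1, #3, #4}: its best feasible assignment gives total 409.
Every other set of open sites that can feasibly serve all demand totals ≥ 408 even under its best assignment. Minimum: 380.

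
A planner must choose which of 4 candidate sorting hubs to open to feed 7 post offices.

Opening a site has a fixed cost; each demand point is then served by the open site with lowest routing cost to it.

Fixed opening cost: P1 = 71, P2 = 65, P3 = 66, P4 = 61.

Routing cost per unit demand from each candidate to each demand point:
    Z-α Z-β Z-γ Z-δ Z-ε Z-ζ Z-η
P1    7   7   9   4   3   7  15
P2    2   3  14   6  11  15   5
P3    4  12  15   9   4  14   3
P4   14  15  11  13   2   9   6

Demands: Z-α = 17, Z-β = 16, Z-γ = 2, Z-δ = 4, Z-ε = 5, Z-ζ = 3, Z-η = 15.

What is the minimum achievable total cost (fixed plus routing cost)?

Open {P1, P2}: assign each demand point to its cheapest open site.
  Z-α→P2 17×2=34, Z-β→P2 16×3=48, Z-γ→P1 2×9=18, Z-δ→P1 4×4=16, Z-ε→P1 5×3=15, Z-ζ→P1 3×7=21, Z-η→P2 15×5=75
  routing cost 227, fixed 136 → total 363.
Compare {P2, P4}: routing cost 240 + fixed 126 = 366.
Compare {P2, P3}: routing cost 241 + fixed 131 = 372.
Compare {P2}: routing cost 309 + fixed 65 = 374.
All other subsets cost ≥ 366. Minimum total cost: 363.

363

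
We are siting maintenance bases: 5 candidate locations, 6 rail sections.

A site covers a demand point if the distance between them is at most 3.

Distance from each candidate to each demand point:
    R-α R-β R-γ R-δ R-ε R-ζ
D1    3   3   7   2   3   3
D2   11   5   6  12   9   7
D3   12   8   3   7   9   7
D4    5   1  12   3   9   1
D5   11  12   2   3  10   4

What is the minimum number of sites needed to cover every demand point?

Coverage sets (demand points within 3 of each site):
  D1: {R-α, R-β, R-δ, R-ε, R-ζ}
  D2: {}
  D3: {R-γ}
  D4: {R-β, R-δ, R-ζ}
  D5: {R-γ, R-δ}
No single site covers all 6 demand points.
But {D1, D3} covers everything, so the minimum is 2.

2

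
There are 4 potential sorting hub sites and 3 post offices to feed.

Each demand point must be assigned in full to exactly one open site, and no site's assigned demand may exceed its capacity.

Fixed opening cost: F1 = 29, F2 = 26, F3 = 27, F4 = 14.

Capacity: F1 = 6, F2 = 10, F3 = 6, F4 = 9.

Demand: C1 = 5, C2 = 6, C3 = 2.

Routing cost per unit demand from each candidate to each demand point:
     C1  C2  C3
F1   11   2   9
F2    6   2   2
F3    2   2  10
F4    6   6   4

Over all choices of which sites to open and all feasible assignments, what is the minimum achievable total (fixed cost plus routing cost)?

Open {F2, F3}; cheapest assignment that respects the capacities:
  F2 (cap 10, load 8): C2, C3 — cost 6×2 + 2×2 = 16
  F3 (cap 6, load 5): C1 — cost 5×2 = 10
  Shipping 26, fixed 53 → total 79.
  Any other capacity-feasible assignment to {F2, F3} ships for at least 26.
Compare {F2, F4}: its best feasible assignment gives total 86.
Compare {F3, F4}: its best feasible assignment gives total 91.
Every other set of open sites that can feasibly serve all demand totals ≥ 86 even under its best assignment. Minimum: 79.

79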